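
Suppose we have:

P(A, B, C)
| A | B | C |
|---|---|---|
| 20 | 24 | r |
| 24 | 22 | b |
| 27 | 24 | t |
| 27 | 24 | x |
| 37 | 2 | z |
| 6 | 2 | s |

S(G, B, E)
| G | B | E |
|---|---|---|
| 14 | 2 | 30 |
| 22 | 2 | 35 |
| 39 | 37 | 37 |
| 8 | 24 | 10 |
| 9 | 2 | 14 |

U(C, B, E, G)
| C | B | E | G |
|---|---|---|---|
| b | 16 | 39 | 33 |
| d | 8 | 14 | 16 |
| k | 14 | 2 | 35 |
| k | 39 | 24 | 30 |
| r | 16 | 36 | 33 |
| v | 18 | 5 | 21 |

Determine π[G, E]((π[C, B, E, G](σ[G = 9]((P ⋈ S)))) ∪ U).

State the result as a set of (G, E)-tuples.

{(16, 14), (21, 5), (30, 24), (33, 36), (33, 39), (35, 2), (9, 14)}

Natural join on B: {(20, 24, r, 8, 10), (27, 24, t, 8, 10), (27, 24, x, 8, 10), (37, 2, z, 14, 30), (37, 2, z, 22, 35), (37, 2, z, 9, 14), (6, 2, s, 14, 30), (6, 2, s, 22, 35), (6, 2, s, 9, 14)}
σ[G = 9]: keep tuples satisfying G = 9 → {(37, 2, z, 9, 14), (6, 2, s, 9, 14)}
Keep only column(s) C, B, E, G: {(s, 2, 14, 9), (z, 2, 14, 9)}
Set union of the two operands is {(b, 16, 39, 33), (d, 8, 14, 16), (k, 14, 2, 35), (k, 39, 24, 30), (r, 16, 36, 33), (s, 2, 14, 9), (v, 18, 5, 21), (z, 2, 14, 9)}.
Keep only column(s) G, E (1 duplicate(s) eliminated): {(16, 14), (21, 5), (30, 24), (33, 36), (33, 39), (35, 2), (9, 14)}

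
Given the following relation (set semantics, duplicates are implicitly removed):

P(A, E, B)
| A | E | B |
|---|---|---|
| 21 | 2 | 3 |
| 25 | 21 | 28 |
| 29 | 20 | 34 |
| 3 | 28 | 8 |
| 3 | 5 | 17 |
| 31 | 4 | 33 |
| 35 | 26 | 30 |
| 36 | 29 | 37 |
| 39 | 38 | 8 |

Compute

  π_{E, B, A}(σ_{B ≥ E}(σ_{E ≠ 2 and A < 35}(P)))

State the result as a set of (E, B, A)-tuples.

{(20, 34, 29), (21, 28, 25), (4, 33, 31), (5, 17, 3)}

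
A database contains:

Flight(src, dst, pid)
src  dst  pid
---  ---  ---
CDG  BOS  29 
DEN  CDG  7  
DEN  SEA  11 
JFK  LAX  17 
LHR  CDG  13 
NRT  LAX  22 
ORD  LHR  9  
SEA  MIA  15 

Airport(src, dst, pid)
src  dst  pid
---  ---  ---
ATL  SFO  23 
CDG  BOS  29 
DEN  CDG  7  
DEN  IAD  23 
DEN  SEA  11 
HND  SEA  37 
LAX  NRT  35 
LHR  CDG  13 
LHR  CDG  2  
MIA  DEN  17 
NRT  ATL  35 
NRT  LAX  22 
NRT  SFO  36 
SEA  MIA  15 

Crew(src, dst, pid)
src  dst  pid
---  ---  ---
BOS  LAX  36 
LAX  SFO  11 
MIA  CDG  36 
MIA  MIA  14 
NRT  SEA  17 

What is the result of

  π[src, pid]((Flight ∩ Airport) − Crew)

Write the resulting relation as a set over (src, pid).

Set intersection of the two operands is {(CDG, BOS, 29), (DEN, CDG, 7), (DEN, SEA, 11), (LHR, CDG, 13), (NRT, LAX, 22), (SEA, MIA, 15)}.
Set difference of the two operands is {(CDG, BOS, 29), (DEN, CDG, 7), (DEN, SEA, 11), (LHR, CDG, 13), (NRT, LAX, 22), (SEA, MIA, 15)}.
π[src, pid]: project onto (src, pid) → {(CDG, 29), (DEN, 11), (DEN, 7), (LHR, 13), (NRT, 22), (SEA, 15)}

{(CDG, 29), (DEN, 11), (DEN, 7), (LHR, 13), (NRT, 22), (SEA, 15)}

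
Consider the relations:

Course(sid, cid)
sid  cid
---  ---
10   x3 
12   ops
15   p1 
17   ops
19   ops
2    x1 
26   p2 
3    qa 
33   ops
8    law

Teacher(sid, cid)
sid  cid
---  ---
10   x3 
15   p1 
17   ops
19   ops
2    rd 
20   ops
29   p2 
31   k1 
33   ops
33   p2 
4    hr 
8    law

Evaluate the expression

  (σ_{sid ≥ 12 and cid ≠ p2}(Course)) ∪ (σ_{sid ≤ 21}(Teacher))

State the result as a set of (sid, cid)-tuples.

Apply σ_{sid ≥ 12 and cid ≠ p2}; surviving tuples: {(12, ops), (15, p1), (17, ops), (19, ops), (33, ops)}
Apply σ_{sid ≤ 21}; surviving tuples: {(10, x3), (15, p1), (17, ops), (19, ops), (2, rd), (20, ops), (4, hr), (8, law)}
Union: {(12, ops), (15, p1), (17, ops), (19, ops), (33, ops)} with {(10, x3), (15, p1), (17, ops), (19, ops), (2, rd), (20, ops), (4, hr), (8, law)} → {(10, x3), (12, ops), (15, p1), (17, ops), (19, ops), (2, rd), (20, ops), (33, ops), (4, hr), (8, law)}

{(10, x3), (12, ops), (15, p1), (17, ops), (19, ops), (2, rd), (20, ops), (33, ops), (4, hr), (8, law)}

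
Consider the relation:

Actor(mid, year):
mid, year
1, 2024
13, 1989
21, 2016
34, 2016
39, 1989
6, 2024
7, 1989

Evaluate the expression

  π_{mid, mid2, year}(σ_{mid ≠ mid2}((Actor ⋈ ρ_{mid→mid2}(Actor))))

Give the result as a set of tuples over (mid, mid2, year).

ρ[mid→mid2]: schema becomes (mid2, year); tuples unchanged.
Actor ⋈ ρ_{mid→mid2}(Actor) (natural join on year): {(1, 2024, 1), (1, 2024, 6), (13, 1989, 13), (13, 1989, 39), (13, 1989, 7), (21, 2016, 21), (21, 2016, 34), (34, 2016, 21), (34, 2016, 34), (39, 1989, 13), (39, 1989, 39), (39, 1989, 7), (6, 2024, 1), (6, 2024, 6), (7, 1989, 13), (7, 1989, 39), (7, 1989, 7)}
Filtering on mid ≠ mid2 leaves {(1, 2024, 6), (13, 1989, 39), (13, 1989, 7), (21, 2016, 34), (34, 2016, 21), (39, 1989, 13), (39, 1989, 7), (6, 2024, 1), (7, 1989, 13), (7, 1989, 39)}.
Keep only column(s) mid, mid2, year: {(1, 6, 2024), (13, 39, 1989), (13, 7, 1989), (21, 34, 2016), (34, 21, 2016), (39, 13, 1989), (39, 7, 1989), (6, 1, 2024), (7, 13, 1989), (7, 39, 1989)}

{(1, 6, 2024), (13, 39, 1989), (13, 7, 1989), (21, 34, 2016), (34, 21, 2016), (39, 13, 1989), (39, 7, 1989), (6, 1, 2024), (7, 13, 1989), (7, 39, 1989)}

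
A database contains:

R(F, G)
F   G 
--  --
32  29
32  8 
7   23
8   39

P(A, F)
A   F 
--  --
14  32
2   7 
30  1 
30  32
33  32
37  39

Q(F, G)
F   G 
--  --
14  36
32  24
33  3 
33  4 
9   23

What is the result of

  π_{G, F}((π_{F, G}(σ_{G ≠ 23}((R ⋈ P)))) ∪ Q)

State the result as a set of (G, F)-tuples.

{(23, 9), (24, 32), (29, 32), (3, 33), (36, 14), (4, 33), (8, 32)}

Joining R and P on F yields {(32, 29, 14), (32, 29, 30), (32, 29, 33), (32, 8, 14), (32, 8, 30), (32, 8, 33), (7, 23, 2)}.
Filtering on G ≠ 23 leaves {(32, 29, 14), (32, 29, 30), (32, 29, 33), (32, 8, 14), (32, 8, 30), (32, 8, 33)}.
π[F, G]: project onto (F, G) (4 duplicate(s) eliminated) → {(32, 29), (32, 8)}
Union: {(32, 29), (32, 8)} with {(14, 36), (32, 24), (33, 3), (33, 4), (9, 23)} → {(14, 36), (32, 24), (32, 29), (32, 8), (33, 3), (33, 4), (9, 23)}
π[G, F]: project onto (G, F) → {(23, 9), (24, 32), (29, 32), (3, 33), (36, 14), (4, 33), (8, 32)}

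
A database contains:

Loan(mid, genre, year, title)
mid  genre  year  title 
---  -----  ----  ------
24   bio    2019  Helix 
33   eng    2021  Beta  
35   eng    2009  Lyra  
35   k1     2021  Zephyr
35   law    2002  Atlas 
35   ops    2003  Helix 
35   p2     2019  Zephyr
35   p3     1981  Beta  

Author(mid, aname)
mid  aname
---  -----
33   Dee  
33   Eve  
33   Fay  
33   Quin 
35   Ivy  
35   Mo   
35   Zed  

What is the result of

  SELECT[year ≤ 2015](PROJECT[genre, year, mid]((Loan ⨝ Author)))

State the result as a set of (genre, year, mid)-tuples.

{(eng, 2009, 35), (law, 2002, 35), (ops, 2003, 35), (p3, 1981, 35)}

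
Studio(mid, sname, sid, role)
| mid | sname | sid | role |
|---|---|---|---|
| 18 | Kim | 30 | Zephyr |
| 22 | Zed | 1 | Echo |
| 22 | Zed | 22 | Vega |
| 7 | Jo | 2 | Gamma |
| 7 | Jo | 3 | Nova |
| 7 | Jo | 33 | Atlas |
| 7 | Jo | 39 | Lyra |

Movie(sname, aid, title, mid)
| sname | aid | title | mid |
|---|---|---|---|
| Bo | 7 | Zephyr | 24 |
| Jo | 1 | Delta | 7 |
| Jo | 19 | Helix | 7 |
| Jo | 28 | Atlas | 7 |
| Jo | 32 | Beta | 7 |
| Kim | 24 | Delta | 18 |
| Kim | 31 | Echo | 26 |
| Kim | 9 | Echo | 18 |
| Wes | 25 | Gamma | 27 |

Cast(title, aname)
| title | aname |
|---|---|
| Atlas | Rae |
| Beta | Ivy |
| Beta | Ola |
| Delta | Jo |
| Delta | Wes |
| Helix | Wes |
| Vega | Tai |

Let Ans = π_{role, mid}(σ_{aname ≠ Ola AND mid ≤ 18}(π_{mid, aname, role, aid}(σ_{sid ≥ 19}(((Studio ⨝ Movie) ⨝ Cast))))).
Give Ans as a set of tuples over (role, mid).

{(Atlas, 7), (Lyra, 7), (Zephyr, 18)}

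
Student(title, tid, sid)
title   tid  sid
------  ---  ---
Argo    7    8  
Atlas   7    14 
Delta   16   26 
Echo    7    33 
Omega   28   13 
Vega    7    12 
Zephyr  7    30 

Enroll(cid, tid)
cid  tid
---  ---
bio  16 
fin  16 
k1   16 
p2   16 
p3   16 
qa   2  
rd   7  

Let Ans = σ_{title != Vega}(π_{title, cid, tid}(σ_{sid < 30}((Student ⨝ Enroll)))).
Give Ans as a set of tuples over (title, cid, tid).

{(Argo, rd, 7), (Atlas, rd, 7), (Delta, bio, 16), (Delta, fin, 16), (Delta, k1, 16), (Delta, p2, 16), (Delta, p3, 16)}

Natural join on tid: {(Argo, 7, 8, rd), (Atlas, 7, 14, rd), (Delta, 16, 26, bio), (Delta, 16, 26, fin), (Delta, 16, 26, k1), (Delta, 16, 26, p2), (Delta, 16, 26, p3), (Echo, 7, 33, rd), (Vega, 7, 12, rd), (Zephyr, 7, 30, rd)}
Selection sid < 30: {(Argo, 7, 8, rd), (Atlas, 7, 14, rd), (Delta, 16, 26, bio), (Delta, 16, 26, fin), (Delta, 16, 26, k1), (Delta, 16, 26, p2), (Delta, 16, 26, p3), (Vega, 7, 12, rd)}
Keep only column(s) title, cid, tid: {(Argo, rd, 7), (Atlas, rd, 7), (Delta, bio, 16), (Delta, fin, 16), (Delta, k1, 16), (Delta, p2, 16), (Delta, p3, 16), (Vega, rd, 7)}
Selection title != Vega: {(Argo, rd, 7), (Atlas, rd, 7), (Delta, bio, 16), (Delta, fin, 16), (Delta, k1, 16), (Delta, p2, 16), (Delta, p3, 16)}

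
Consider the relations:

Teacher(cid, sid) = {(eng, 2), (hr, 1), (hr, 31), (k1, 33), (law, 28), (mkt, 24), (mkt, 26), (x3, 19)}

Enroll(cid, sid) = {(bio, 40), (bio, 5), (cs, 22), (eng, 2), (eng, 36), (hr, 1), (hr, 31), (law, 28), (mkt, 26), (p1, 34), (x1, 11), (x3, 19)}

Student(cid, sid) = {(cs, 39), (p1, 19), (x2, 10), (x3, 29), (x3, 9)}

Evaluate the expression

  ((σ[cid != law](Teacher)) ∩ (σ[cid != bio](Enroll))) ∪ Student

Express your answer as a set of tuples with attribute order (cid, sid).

{(cs, 39), (eng, 2), (hr, 1), (hr, 31), (mkt, 26), (p1, 19), (x2, 10), (x3, 19), (x3, 29), (x3, 9)}

σ[cid != law]: keep tuples satisfying cid != law → {(eng, 2), (hr, 1), (hr, 31), (k1, 33), (mkt, 24), (mkt, 26), (x3, 19)}
σ[cid != bio]: keep tuples satisfying cid != bio → {(cs, 22), (eng, 2), (eng, 36), (hr, 1), (hr, 31), (law, 28), (mkt, 26), (p1, 34), (x1, 11), (x3, 19)}
Set intersection of the two operands is {(eng, 2), (hr, 1), (hr, 31), (mkt, 26), (x3, 19)}.
Set union of the two operands is {(cs, 39), (eng, 2), (hr, 1), (hr, 31), (mkt, 26), (p1, 19), (x2, 10), (x3, 19), (x3, 29), (x3, 9)}.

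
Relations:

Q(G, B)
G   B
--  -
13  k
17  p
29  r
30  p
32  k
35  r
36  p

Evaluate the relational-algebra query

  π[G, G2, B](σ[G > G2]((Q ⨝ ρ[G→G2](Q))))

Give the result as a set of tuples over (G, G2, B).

{(30, 17, p), (32, 13, k), (35, 29, r), (36, 17, p), (36, 30, p)}

ρ[G→G2]: schema becomes (G2, B); tuples unchanged.
Joining Q and ρ[G→G2](Q) on B yields {(13, k, 13), (13, k, 32), (17, p, 17), (17, p, 30), (17, p, 36), (29, r, 29), (29, r, 35), (30, p, 17), (30, p, 30), (30, p, 36), (32, k, 13), (32, k, 32), (35, r, 29), (35, r, 35), (36, p, 17), (36, p, 30), (36, p, 36)}.
σ[G > G2]: keep tuples satisfying G > G2 → {(30, p, 17), (32, k, 13), (35, r, 29), (36, p, 17), (36, p, 30)}
Keep only column(s) G, G2, B: {(30, 17, p), (32, 13, k), (35, 29, r), (36, 17, p), (36, 30, p)}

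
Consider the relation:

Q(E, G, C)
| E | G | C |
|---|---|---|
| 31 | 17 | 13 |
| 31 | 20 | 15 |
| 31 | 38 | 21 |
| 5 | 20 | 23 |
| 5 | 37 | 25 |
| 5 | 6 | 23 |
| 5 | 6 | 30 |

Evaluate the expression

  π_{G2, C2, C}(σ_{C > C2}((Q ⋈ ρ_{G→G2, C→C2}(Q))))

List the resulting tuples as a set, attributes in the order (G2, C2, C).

{(17, 13, 15), (17, 13, 21), (20, 15, 21), (20, 23, 25), (20, 23, 30), (37, 25, 30), (6, 23, 25), (6, 23, 30)}

ρ[G→G2, C→C2]: schema becomes (E, G2, C2); tuples unchanged.
Q ⋈ ρ_{G→G2, C→C2}(Q) (natural join on E): {(31, 17, 13, 17, 13), (31, 17, 13, 20, 15), (31, 17, 13, 38, 21), (31, 20, 15, 17, 13), (31, 20, 15, 20, 15), (31, 20, 15, 38, 21), (31, 38, 21, 17, 13), (31, 38, 21, 20, 15), (31, 38, 21, 38, 21), (5, 20, 23, 20, 23), (5, 20, 23, 37, 25), (5, 20, 23, 6, 23), (5, 20, 23, 6, 30), (5, 37, 25, 20, 23), (5, 37, 25, 37, 25), (5, 37, 25, 6, 23), (5, 37, 25, 6, 30), (5, 6, 23, 20, 23), (5, 6, 23, 37, 25), (5, 6, 23, 6, 23), (5, 6, 23, 6, 30), (5, 6, 30, 20, 23), (5, 6, 30, 37, 25), (5, 6, 30, 6, 23), (5, 6, 30, 6, 30)}
σ[C > C2]: keep tuples satisfying C > C2 → {(31, 20, 15, 17, 13), (31, 38, 21, 17, 13), (31, 38, 21, 20, 15), (5, 37, 25, 20, 23), (5, 37, 25, 6, 23), (5, 6, 30, 20, 23), (5, 6, 30, 37, 25), (5, 6, 30, 6, 23)}
π[G2, C2, C]: project onto (G2, C2, C) → {(17, 13, 15), (17, 13, 21), (20, 15, 21), (20, 23, 25), (20, 23, 30), (37, 25, 30), (6, 23, 25), (6, 23, 30)}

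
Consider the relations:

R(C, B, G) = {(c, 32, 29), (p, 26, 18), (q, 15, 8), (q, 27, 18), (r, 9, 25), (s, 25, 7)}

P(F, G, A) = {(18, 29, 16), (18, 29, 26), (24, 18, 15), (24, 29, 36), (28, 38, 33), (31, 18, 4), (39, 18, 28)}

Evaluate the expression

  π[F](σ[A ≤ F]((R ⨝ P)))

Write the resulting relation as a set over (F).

{18, 24, 31, 39}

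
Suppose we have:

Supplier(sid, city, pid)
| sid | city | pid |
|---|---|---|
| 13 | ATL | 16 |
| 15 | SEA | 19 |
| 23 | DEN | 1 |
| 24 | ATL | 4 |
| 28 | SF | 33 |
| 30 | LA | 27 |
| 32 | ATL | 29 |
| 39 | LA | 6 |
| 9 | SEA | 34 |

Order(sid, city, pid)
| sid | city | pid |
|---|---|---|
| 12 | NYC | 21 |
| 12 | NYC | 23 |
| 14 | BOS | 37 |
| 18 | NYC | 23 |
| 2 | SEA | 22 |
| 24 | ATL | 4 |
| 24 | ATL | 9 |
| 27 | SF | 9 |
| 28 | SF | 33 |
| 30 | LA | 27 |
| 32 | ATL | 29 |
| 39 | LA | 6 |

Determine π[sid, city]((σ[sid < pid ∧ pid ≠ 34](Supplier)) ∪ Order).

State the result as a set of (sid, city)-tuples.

Apply σ_{sid < pid ∧ pid ≠ 34}; surviving tuples: {(13, ATL, 16), (15, SEA, 19), (28, SF, 33)}
Taking the union: {(12, NYC, 21), (12, NYC, 23), (13, ATL, 16), (14, BOS, 37), (15, SEA, 19), (18, NYC, 23), (2, SEA, 22), (24, ATL, 4), (24, ATL, 9), (27, SF, 9), (28, SF, 33), (30, LA, 27), (32, ATL, 29), (39, LA, 6)}
π_{sid, city} gives {(12, NYC), (13, ATL), (14, BOS), (15, SEA), (18, NYC), (2, SEA), (24, ATL), (27, SF), (28, SF), (30, LA), (32, ATL), (39, LA)} (2 duplicate(s) eliminated).

{(12, NYC), (13, ATL), (14, BOS), (15, SEA), (18, NYC), (2, SEA), (24, ATL), (27, SF), (28, SF), (30, LA), (32, ATL), (39, LA)}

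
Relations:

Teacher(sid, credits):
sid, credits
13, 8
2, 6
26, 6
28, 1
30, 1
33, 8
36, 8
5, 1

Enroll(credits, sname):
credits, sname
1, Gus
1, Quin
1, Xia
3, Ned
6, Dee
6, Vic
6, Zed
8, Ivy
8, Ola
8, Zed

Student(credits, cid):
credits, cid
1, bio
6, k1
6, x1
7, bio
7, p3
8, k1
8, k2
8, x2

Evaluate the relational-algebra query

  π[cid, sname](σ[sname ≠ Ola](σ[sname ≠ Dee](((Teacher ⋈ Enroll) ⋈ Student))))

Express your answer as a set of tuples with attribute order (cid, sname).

Natural join on credits: {(13, 8, Ivy), (13, 8, Ola), (13, 8, Zed), (2, 6, Dee), (2, 6, Vic), (2, 6, Zed), (26, 6, Dee), (26, 6, Vic), (26, 6, Zed), (28, 1, Gus), (28, 1, Quin), (28, 1, Xia), (30, 1, Gus), (30, 1, Quin), (30, 1, Xia), (33, 8, Ivy), (33, 8, Ola), (33, 8, Zed), (36, 8, Ivy), (36, 8, Ola), (36, 8, Zed), (5, 1, Gus), (5, 1, Quin), (5, 1, Xia)}
Natural join on credits: {(13, 8, Ivy, k1), (13, 8, Ivy, k2), (13, 8, Ivy, x2), (13, 8, Ola, k1), (13, 8, Ola, k2), (13, 8, Ola, x2), (13, 8, Zed, k1), (13, 8, Zed, k2), (13, 8, Zed, x2), (2, 6, Dee, k1), (2, 6, Dee, x1), (2, 6, Vic, k1), (2, 6, Vic, x1), (2, 6, Zed, k1), (2, 6, Zed, x1), (26, 6, Dee, k1), (26, 6, Dee, x1), (26, 6, Vic, k1), (26, 6, Vic, x1), (26, 6, Zed, k1), (26, 6, Zed, x1), (28, 1, Gus, bio), (28, 1, Quin, bio), (28, 1, Xia, bio), (30, 1, Gus, bio), (30, 1, Quin, bio), (30, 1, Xia, bio), (33, 8, Ivy, k1), (33, 8, Ivy, k2), (33, 8, Ivy, x2), (33, 8, Ola, k1), (33, 8, Ola, k2), (33, 8, Ola, x2), (33, 8, Zed, k1), (33, 8, Zed, k2), (33, 8, Zed, x2), (36, 8, Ivy, k1), (36, 8, Ivy, k2), (36, 8, Ivy, x2), (36, 8, Ola, k1), (36, 8, Ola, k2), (36, 8, Ola, x2), (36, 8, Zed, k1), (36, 8, Zed, k2), (36, 8, Zed, x2), (5, 1, Gus, bio), (5, 1, Quin, bio), (5, 1, Xia, bio)}
σ[sname ≠ Dee]: keep tuples satisfying sname ≠ Dee → {(13, 8, Ivy, k1), (13, 8, Ivy, k2), (13, 8, Ivy, x2), (13, 8, Ola, k1), (13, 8, Ola, k2), (13, 8, Ola, x2), (13, 8, Zed, k1), (13, 8, Zed, k2), (13, 8, Zed, x2), (2, 6, Vic, k1), (2, 6, Vic, x1), (2, 6, Zed, k1), (2, 6, Zed, x1), (26, 6, Vic, k1), (26, 6, Vic, x1), (26, 6, Zed, k1), (26, 6, Zed, x1), (28, 1, Gus, bio), (28, 1, Quin, bio), (28, 1, Xia, bio), (30, 1, Gus, bio), (30, 1, Quin, bio), (30, 1, Xia, bio), (33, 8, Ivy, k1), (33, 8, Ivy, k2), (33, 8, Ivy, x2), (33, 8, Ola, k1), (33, 8, Ola, k2), (33, 8, Ola, x2), (33, 8, Zed, k1), (33, 8, Zed, k2), (33, 8, Zed, x2), (36, 8, Ivy, k1), (36, 8, Ivy, k2), (36, 8, Ivy, x2), (36, 8, Ola, k1), (36, 8, Ola, k2), (36, 8, Ola, x2), (36, 8, Zed, k1), (36, 8, Zed, k2), (36, 8, Zed, x2), (5, 1, Gus, bio), (5, 1, Quin, bio), (5, 1, Xia, bio)}
σ[sname ≠ Ola]: keep tuples satisfying sname ≠ Ola → {(13, 8, Ivy, k1), (13, 8, Ivy, k2), (13, 8, Ivy, x2), (13, 8, Zed, k1), (13, 8, Zed, k2), (13, 8, Zed, x2), (2, 6, Vic, k1), (2, 6, Vic, x1), (2, 6, Zed, k1), (2, 6, Zed, x1), (26, 6, Vic, k1), (26, 6, Vic, x1), (26, 6, Zed, k1), (26, 6, Zed, x1), (28, 1, Gus, bio), (28, 1, Quin, bio), (28, 1, Xia, bio), (30, 1, Gus, bio), (30, 1, Quin, bio), (30, 1, Xia, bio), (33, 8, Ivy, k1), (33, 8, Ivy, k2), (33, 8, Ivy, x2), (33, 8, Zed, k1), (33, 8, Zed, k2), (33, 8, Zed, x2), (36, 8, Ivy, k1), (36, 8, Ivy, k2), (36, 8, Ivy, x2), (36, 8, Zed, k1), (36, 8, Zed, k2), (36, 8, Zed, x2), (5, 1, Gus, bio), (5, 1, Quin, bio), (5, 1, Xia, bio)}
Keep only column(s) cid, sname (23 duplicate(s) eliminated): {(bio, Gus), (bio, Quin), (bio, Xia), (k1, Ivy), (k1, Vic), (k1, Zed), (k2, Ivy), (k2, Zed), (x1, Vic), (x1, Zed), (x2, Ivy), (x2, Zed)}

{(bio, Gus), (bio, Quin), (bio, Xia), (k1, Ivy), (k1, Vic), (k1, Zed), (k2, Ivy), (k2, Zed), (x1, Vic), (x1, Zed), (x2, Ivy), (x2, Zed)}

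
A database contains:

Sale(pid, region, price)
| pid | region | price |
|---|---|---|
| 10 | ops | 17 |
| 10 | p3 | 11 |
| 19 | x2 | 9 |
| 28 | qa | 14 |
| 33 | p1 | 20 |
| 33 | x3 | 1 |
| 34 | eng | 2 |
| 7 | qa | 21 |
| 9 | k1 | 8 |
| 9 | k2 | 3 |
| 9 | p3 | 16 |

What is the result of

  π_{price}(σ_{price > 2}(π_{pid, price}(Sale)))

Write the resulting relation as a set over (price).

{11, 14, 16, 17, 20, 21, 3, 8, 9}

Projecting to pid, price: {(10, 11), (10, 17), (19, 9), (28, 14), (33, 1), (33, 20), (34, 2), (7, 21), (9, 16), (9, 3), (9, 8)}
Filtering on price > 2 leaves {(10, 11), (10, 17), (19, 9), (28, 14), (33, 20), (7, 21), (9, 16), (9, 3), (9, 8)}.
Projecting to price: {11, 14, 16, 17, 20, 21, 3, 8, 9}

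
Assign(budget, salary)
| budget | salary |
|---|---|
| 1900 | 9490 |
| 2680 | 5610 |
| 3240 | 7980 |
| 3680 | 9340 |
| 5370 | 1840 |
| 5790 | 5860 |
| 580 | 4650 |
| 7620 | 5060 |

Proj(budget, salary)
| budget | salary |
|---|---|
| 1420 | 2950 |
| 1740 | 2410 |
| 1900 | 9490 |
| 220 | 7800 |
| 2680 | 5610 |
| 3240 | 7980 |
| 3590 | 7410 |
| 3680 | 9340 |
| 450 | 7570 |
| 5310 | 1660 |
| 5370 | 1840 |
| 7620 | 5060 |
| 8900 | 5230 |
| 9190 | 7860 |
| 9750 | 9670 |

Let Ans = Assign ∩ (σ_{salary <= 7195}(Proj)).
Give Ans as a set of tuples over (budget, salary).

{(2680, 5610), (5370, 1840), (7620, 5060)}

Filtering on salary <= 7195 leaves {(1420, 2950), (1740, 2410), (2680, 5610), (5310, 1660), (5370, 1840), (7620, 5060), (8900, 5230)}.
Intersection: {(1900, 9490), (2680, 5610), (3240, 7980), (3680, 9340), (5370, 1840), (5790, 5860), (580, 4650), (7620, 5060)} with {(1420, 2950), (1740, 2410), (2680, 5610), (5310, 1660), (5370, 1840), (7620, 5060), (8900, 5230)} → {(2680, 5610), (5370, 1840), (7620, 5060)}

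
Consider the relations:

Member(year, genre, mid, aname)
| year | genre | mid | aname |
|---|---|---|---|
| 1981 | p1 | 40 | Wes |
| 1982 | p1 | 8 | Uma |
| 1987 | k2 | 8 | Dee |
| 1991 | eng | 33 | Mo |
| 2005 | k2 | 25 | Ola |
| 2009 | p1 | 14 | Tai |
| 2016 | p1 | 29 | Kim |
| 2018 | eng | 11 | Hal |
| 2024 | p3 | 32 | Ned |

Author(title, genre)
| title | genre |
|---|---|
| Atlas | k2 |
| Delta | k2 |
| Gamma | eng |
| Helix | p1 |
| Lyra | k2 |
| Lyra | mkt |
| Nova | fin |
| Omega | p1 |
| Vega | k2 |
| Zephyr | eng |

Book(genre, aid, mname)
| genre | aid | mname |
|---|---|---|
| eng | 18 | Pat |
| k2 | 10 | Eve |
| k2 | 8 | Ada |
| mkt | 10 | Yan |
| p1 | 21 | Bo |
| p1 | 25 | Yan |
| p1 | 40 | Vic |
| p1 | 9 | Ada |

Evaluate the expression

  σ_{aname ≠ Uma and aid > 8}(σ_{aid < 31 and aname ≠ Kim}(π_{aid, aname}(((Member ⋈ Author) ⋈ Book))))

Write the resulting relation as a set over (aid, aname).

{(10, Dee), (10, Ola), (18, Hal), (18, Mo), (21, Tai), (21, Wes), (25, Tai), (25, Wes), (9, Tai), (9, Wes)}

Member ⋈ Author (natural join on genre): {(1981, p1, 40, Wes, Helix), (1981, p1, 40, Wes, Omega), (1982, p1, 8, Uma, Helix), (1982, p1, 8, Uma, Omega), (1987, k2, 8, Dee, Atlas), (1987, k2, 8, Dee, Delta), (1987, k2, 8, Dee, Lyra), (1987, k2, 8, Dee, Vega), (1991, eng, 33, Mo, Gamma), (1991, eng, 33, Mo, Zephyr), (2005, k2, 25, Ola, Atlas), (2005, k2, 25, Ola, Delta), (2005, k2, 25, Ola, Lyra), (2005, k2, 25, Ola, Vega), (2009, p1, 14, Tai, Helix), (2009, p1, 14, Tai, Omega), (2016, p1, 29, Kim, Helix), (2016, p1, 29, Kim, Omega), (2018, eng, 11, Hal, Gamma), (2018, eng, 11, Hal, Zephyr)}
(Member ⋈ Author) ⋈ Book (natural join on genre): {(1981, p1, 40, Wes, Helix, 21, Bo), (1981, p1, 40, Wes, Helix, 25, Yan), (1981, p1, 40, Wes, Helix, 40, Vic), (1981, p1, 40, Wes, Helix, 9, Ada), (1981, p1, 40, Wes, Omega, 21, Bo), (1981, p1, 40, Wes, Omega, 25, Yan), (1981, p1, 40, Wes, Omega, 40, Vic), (1981, p1, 40, Wes, Omega, 9, Ada), (1982, p1, 8, Uma, Helix, 21, Bo), (1982, p1, 8, Uma, Helix, 25, Yan), (1982, p1, 8, Uma, Helix, 40, Vic), (1982, p1, 8, Uma, Helix, 9, Ada), (1982, p1, 8, Uma, Omega, 21, Bo), (1982, p1, 8, Uma, Omega, 25, Yan), (1982, p1, 8, Uma, Omega, 40, Vic), (1982, p1, 8, Uma, Omega, 9, Ada), (1987, k2, 8, Dee, Atlas, 10, Eve), (1987, k2, 8, Dee, Atlas, 8, Ada), (1987, k2, 8, Dee, Delta, 10, Eve), (1987, k2, 8, Dee, Delta, 8, Ada), (1987, k2, 8, Dee, Lyra, 10, Eve), (1987, k2, 8, Dee, Lyra, 8, Ada), (1987, k2, 8, Dee, Vega, 10, Eve), (1987, k2, 8, Dee, Vega, 8, Ada), (1991, eng, 33, Mo, Gamma, 18, Pat), (1991, eng, 33, Mo, Zephyr, 18, Pat), (2005, k2, 25, Ola, Atlas, 10, Eve), (2005, k2, 25, Ola, Atlas, 8, Ada), (2005, k2, 25, Ola, Delta, 10, Eve), (2005, k2, 25, Ola, Delta, 8, Ada), (2005, k2, 25, Ola, Lyra, 10, Eve), (2005, k2, 25, Ola, Lyra, 8, Ada), (2005, k2, 25, Ola, Vega, 10, Eve), (2005, k2, 25, Ola, Vega, 8, Ada), (2009, p1, 14, Tai, Helix, 21, Bo), (2009, p1, 14, Tai, Helix, 25, Yan), (2009, p1, 14, Tai, Helix, 40, Vic), (2009, p1, 14, Tai, Helix, 9, Ada), (2009, p1, 14, Tai, Omega, 21, Bo), (2009, p1, 14, Tai, Omega, 25, Yan), (2009, p1, 14, Tai, Omega, 40, Vic), (2009, p1, 14, Tai, Omega, 9, Ada), (2016, p1, 29, Kim, Helix, 21, Bo), (2016, p1, 29, Kim, Helix, 25, Yan), (2016, p1, 29, Kim, Helix, 40, Vic), (2016, p1, 29, Kim, Helix, 9, Ada), (2016, p1, 29, Kim, Omega, 21, Bo), (2016, p1, 29, Kim, Omega, 25, Yan), (2016, p1, 29, Kim, Omega, 40, Vic), (2016, p1, 29, Kim, Omega, 9, Ada), (2018, eng, 11, Hal, Gamma, 18, Pat), (2018, eng, 11, Hal, Zephyr, 18, Pat)}
π[aid, aname]: project onto (aid, aname) (30 duplicate(s) eliminated) → {(10, Dee), (10, Ola), (18, Hal), (18, Mo), (21, Kim), (21, Tai), (21, Uma), (21, Wes), (25, Kim), (25, Tai), (25, Uma), (25, Wes), (40, Kim), (40, Tai), (40, Uma), (40, Wes), (8, Dee), (8, Ola), (9, Kim), (9, Tai), (9, Uma), (9, Wes)}
Selection aid < 31 and aname ≠ Kim: {(10, Dee), (10, Ola), (18, Hal), (18, Mo), (21, Tai), (21, Uma), (21, Wes), (25, Tai), (25, Uma), (25, Wes), (8, Dee), (8, Ola), (9, Tai), (9, Uma), (9, Wes)}
Selection aname ≠ Uma and aid > 8: {(10, Dee), (10, Ola), (18, Hal), (18, Mo), (21, Tai), (21, Wes), (25, Tai), (25, Wes), (9, Tai), (9, Wes)}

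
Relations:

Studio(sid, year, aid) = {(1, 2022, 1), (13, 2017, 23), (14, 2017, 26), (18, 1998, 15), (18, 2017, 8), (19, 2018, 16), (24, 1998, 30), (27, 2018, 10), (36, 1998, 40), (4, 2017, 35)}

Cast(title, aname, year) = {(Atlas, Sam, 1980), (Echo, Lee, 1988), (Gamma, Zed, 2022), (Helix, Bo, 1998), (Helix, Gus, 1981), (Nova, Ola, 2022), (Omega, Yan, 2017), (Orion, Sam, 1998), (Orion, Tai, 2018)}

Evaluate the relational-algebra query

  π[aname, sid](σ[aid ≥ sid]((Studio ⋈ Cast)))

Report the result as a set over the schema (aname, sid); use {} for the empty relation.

{(Bo, 24), (Bo, 36), (Ola, 1), (Sam, 24), (Sam, 36), (Yan, 13), (Yan, 14), (Yan, 4), (Zed, 1)}

Natural join on year: {(1, 2022, 1, Gamma, Zed), (1, 2022, 1, Nova, Ola), (13, 2017, 23, Omega, Yan), (14, 2017, 26, Omega, Yan), (18, 1998, 15, Helix, Bo), (18, 1998, 15, Orion, Sam), (18, 2017, 8, Omega, Yan), (19, 2018, 16, Orion, Tai), (24, 1998, 30, Helix, Bo), (24, 1998, 30, Orion, Sam), (27, 2018, 10, Orion, Tai), (36, 1998, 40, Helix, Bo), (36, 1998, 40, Orion, Sam), (4, 2017, 35, Omega, Yan)}
Filtering on aid ≥ sid leaves {(1, 2022, 1, Gamma, Zed), (1, 2022, 1, Nova, Ola), (13, 2017, 23, Omega, Yan), (14, 2017, 26, Omega, Yan), (24, 1998, 30, Helix, Bo), (24, 1998, 30, Orion, Sam), (36, 1998, 40, Helix, Bo), (36, 1998, 40, Orion, Sam), (4, 2017, 35, Omega, Yan)}.
π_{aname, sid} gives {(Bo, 24), (Bo, 36), (Ola, 1), (Sam, 24), (Sam, 36), (Yan, 13), (Yan, 14), (Yan, 4), (Zed, 1)}.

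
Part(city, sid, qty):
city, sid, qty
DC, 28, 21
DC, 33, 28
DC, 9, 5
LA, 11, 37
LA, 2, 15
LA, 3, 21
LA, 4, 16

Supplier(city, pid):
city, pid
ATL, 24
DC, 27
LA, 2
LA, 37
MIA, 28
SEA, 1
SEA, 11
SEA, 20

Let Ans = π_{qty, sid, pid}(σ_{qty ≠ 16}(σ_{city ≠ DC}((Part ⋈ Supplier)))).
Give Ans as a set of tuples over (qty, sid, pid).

Natural join on city: {(DC, 28, 21, 27), (DC, 33, 28, 27), (DC, 9, 5, 27), (LA, 11, 37, 2), (LA, 11, 37, 37), (LA, 2, 15, 2), (LA, 2, 15, 37), (LA, 3, 21, 2), (LA, 3, 21, 37), (LA, 4, 16, 2), (LA, 4, 16, 37)}
Selection city ≠ DC: {(LA, 11, 37, 2), (LA, 11, 37, 37), (LA, 2, 15, 2), (LA, 2, 15, 37), (LA, 3, 21, 2), (LA, 3, 21, 37), (LA, 4, 16, 2), (LA, 4, 16, 37)}
Selection qty ≠ 16: {(LA, 11, 37, 2), (LA, 11, 37, 37), (LA, 2, 15, 2), (LA, 2, 15, 37), (LA, 3, 21, 2), (LA, 3, 21, 37)}
π_{qty, sid, pid} gives {(15, 2, 2), (15, 2, 37), (21, 3, 2), (21, 3, 37), (37, 11, 2), (37, 11, 37)}.

{(15, 2, 2), (15, 2, 37), (21, 3, 2), (21, 3, 37), (37, 11, 2), (37, 11, 37)}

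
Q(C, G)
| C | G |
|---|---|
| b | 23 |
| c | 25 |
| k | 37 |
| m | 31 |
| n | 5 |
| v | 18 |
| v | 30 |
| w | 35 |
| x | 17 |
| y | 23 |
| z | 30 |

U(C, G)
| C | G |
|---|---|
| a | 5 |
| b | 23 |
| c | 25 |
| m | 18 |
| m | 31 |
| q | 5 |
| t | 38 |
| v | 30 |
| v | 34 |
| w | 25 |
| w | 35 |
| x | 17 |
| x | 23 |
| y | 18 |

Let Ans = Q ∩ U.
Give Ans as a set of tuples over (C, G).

{(b, 23), (c, 25), (m, 31), (v, 30), (w, 35), (x, 17)}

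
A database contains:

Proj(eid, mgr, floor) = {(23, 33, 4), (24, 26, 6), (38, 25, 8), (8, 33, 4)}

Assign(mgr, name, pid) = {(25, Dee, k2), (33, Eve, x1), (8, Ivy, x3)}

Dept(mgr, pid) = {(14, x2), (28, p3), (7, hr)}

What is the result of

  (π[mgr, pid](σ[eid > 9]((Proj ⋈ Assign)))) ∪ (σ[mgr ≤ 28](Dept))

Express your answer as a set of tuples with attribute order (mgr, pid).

Joining Proj and Assign on mgr yields {(23, 33, 4, Eve, x1), (38, 25, 8, Dee, k2), (8, 33, 4, Eve, x1)}.
Selection eid > 9: {(23, 33, 4, Eve, x1), (38, 25, 8, Dee, k2)}
π_{mgr, pid} gives {(25, k2), (33, x1)}.
Selection mgr ≤ 28: {(14, x2), (28, p3), (7, hr)}
Set union of the two operands is {(14, x2), (25, k2), (28, p3), (33, x1), (7, hr)}.

{(14, x2), (25, k2), (28, p3), (33, x1), (7, hr)}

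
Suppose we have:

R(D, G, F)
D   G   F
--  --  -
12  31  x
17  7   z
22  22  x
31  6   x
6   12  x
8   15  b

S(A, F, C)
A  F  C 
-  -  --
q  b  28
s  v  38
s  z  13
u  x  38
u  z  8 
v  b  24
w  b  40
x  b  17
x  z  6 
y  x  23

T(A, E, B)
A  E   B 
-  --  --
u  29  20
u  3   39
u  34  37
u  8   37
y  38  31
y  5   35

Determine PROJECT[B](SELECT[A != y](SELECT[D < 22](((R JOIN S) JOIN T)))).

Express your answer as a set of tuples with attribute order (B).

{20, 37, 39}

R ⋈ S (natural join on F): {(12, 31, x, u, 38), (12, 31, x, y, 23), (17, 7, z, s, 13), (17, 7, z, u, 8), (17, 7, z, x, 6), (22, 22, x, u, 38), (22, 22, x, y, 23), (31, 6, x, u, 38), (31, 6, x, y, 23), (6, 12, x, u, 38), (6, 12, x, y, 23), (8, 15, b, q, 28), (8, 15, b, v, 24), (8, 15, b, w, 40), (8, 15, b, x, 17)}
(R JOIN S) ⋈ T (natural join on A): {(12, 31, x, u, 38, 29, 20), (12, 31, x, u, 38, 3, 39), (12, 31, x, u, 38, 34, 37), (12, 31, x, u, 38, 8, 37), (12, 31, x, y, 23, 38, 31), (12, 31, x, y, 23, 5, 35), (17, 7, z, u, 8, 29, 20), (17, 7, z, u, 8, 3, 39), (17, 7, z, u, 8, 34, 37), (17, 7, z, u, 8, 8, 37), (22, 22, x, u, 38, 29, 20), (22, 22, x, u, 38, 3, 39), (22, 22, x, u, 38, 34, 37), (22, 22, x, u, 38, 8, 37), (22, 22, x, y, 23, 38, 31), (22, 22, x, y, 23, 5, 35), (31, 6, x, u, 38, 29, 20), (31, 6, x, u, 38, 3, 39), (31, 6, x, u, 38, 34, 37), (31, 6, x, u, 38, 8, 37), (31, 6, x, y, 23, 38, 31), (31, 6, x, y, 23, 5, 35), (6, 12, x, u, 38, 29, 20), (6, 12, x, u, 38, 3, 39), (6, 12, x, u, 38, 34, 37), (6, 12, x, u, 38, 8, 37), (6, 12, x, y, 23, 38, 31), (6, 12, x, y, 23, 5, 35)}
Apply σ_{D < 22}; surviving tuples: {(12, 31, x, u, 38, 29, 20), (12, 31, x, u, 38, 3, 39), (12, 31, x, u, 38, 34, 37), (12, 31, x, u, 38, 8, 37), (12, 31, x, y, 23, 38, 31), (12, 31, x, y, 23, 5, 35), (17, 7, z, u, 8, 29, 20), (17, 7, z, u, 8, 3, 39), (17, 7, z, u, 8, 34, 37), (17, 7, z, u, 8, 8, 37), (6, 12, x, u, 38, 29, 20), (6, 12, x, u, 38, 3, 39), (6, 12, x, u, 38, 34, 37), (6, 12, x, u, 38, 8, 37), (6, 12, x, y, 23, 38, 31), (6, 12, x, y, 23, 5, 35)}
Apply σ_{A != y}; surviving tuples: {(12, 31, x, u, 38, 29, 20), (12, 31, x, u, 38, 3, 39), (12, 31, x, u, 38, 34, 37), (12, 31, x, u, 38, 8, 37), (17, 7, z, u, 8, 29, 20), (17, 7, z, u, 8, 3, 39), (17, 7, z, u, 8, 34, 37), (17, 7, z, u, 8, 8, 37), (6, 12, x, u, 38, 29, 20), (6, 12, x, u, 38, 3, 39), (6, 12, x, u, 38, 34, 37), (6, 12, x, u, 38, 8, 37)}
π[B]: project onto (B) (9 duplicate(s) eliminated) → {20, 37, 39}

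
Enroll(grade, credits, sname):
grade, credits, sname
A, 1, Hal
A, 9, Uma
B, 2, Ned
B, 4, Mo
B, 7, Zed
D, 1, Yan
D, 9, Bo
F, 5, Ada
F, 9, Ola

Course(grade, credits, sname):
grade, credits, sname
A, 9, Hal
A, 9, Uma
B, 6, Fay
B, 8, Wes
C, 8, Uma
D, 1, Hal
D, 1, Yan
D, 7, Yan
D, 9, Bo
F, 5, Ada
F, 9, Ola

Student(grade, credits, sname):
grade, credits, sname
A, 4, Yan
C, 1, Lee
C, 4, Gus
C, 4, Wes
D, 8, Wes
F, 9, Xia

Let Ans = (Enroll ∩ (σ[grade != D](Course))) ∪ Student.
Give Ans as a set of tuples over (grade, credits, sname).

{(A, 4, Yan), (A, 9, Uma), (C, 1, Lee), (C, 4, Gus), (C, 4, Wes), (D, 8, Wes), (F, 5, Ada), (F, 9, Ola), (F, 9, Xia)}

Filtering on grade != D leaves {(A, 9, Hal), (A, 9, Uma), (B, 6, Fay), (B, 8, Wes), (C, 8, Uma), (F, 5, Ada), (F, 9, Ola)}.
Set intersection of the two operands is {(A, 9, Uma), (F, 5, Ada), (F, 9, Ola)}.
Set union of the two operands is {(A, 4, Yan), (A, 9, Uma), (C, 1, Lee), (C, 4, Gus), (C, 4, Wes), (D, 8, Wes), (F, 5, Ada), (F, 9, Ola), (F, 9, Xia)}.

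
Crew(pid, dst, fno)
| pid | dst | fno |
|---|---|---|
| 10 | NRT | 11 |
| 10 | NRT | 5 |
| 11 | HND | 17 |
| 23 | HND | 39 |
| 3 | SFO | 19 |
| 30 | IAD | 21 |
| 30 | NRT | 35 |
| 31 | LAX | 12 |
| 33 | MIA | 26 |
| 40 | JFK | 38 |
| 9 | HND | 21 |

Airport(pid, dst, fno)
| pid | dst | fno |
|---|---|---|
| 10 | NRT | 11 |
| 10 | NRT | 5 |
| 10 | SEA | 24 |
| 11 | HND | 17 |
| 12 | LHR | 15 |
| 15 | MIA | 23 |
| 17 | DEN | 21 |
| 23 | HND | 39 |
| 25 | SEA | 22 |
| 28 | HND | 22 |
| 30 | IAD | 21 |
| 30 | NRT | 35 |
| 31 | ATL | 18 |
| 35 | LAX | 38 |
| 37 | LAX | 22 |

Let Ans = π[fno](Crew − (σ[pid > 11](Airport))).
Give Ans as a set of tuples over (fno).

{11, 12, 17, 19, 21, 26, 38, 5}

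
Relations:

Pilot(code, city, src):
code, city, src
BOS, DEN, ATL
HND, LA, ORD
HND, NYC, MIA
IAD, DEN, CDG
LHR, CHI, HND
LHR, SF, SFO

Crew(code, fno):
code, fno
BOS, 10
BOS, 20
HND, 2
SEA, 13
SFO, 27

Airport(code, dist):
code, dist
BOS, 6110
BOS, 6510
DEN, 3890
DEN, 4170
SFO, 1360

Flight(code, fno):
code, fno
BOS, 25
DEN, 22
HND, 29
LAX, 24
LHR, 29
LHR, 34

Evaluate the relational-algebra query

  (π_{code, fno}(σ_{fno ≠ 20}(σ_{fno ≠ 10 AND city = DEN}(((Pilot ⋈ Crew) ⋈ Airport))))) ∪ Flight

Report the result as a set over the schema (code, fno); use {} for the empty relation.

{(BOS, 25), (DEN, 22), (HND, 29), (LAX, 24), (LHR, 29), (LHR, 34)}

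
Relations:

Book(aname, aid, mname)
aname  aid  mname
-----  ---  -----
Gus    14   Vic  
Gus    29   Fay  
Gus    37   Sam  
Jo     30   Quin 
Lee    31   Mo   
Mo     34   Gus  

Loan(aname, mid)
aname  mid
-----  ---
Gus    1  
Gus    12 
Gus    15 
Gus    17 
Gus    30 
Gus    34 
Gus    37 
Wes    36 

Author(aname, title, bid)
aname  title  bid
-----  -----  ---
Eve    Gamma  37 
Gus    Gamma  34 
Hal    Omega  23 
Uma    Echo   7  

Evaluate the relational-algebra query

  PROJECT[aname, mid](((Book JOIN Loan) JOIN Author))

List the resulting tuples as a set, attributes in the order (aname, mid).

{(Gus, 1), (Gus, 12), (Gus, 15), (Gus, 17), (Gus, 30), (Gus, 34), (Gus, 37)}

Natural join on aname: {(Gus, 14, Vic, 1), (Gus, 14, Vic, 12), (Gus, 14, Vic, 15), (Gus, 14, Vic, 17), (Gus, 14, Vic, 30), (Gus, 14, Vic, 34), (Gus, 14, Vic, 37), (Gus, 29, Fay, 1), (Gus, 29, Fay, 12), (Gus, 29, Fay, 15), (Gus, 29, Fay, 17), (Gus, 29, Fay, 30), (Gus, 29, Fay, 34), (Gus, 29, Fay, 37), (Gus, 37, Sam, 1), (Gus, 37, Sam, 12), (Gus, 37, Sam, 15), (Gus, 37, Sam, 17), (Gus, 37, Sam, 30), (Gus, 37, Sam, 34), (Gus, 37, Sam, 37)}
Natural join on aname: {(Gus, 14, Vic, 1, Gamma, 34), (Gus, 14, Vic, 12, Gamma, 34), (Gus, 14, Vic, 15, Gamma, 34), (Gus, 14, Vic, 17, Gamma, 34), (Gus, 14, Vic, 30, Gamma, 34), (Gus, 14, Vic, 34, Gamma, 34), (Gus, 14, Vic, 37, Gamma, 34), (Gus, 29, Fay, 1, Gamma, 34), (Gus, 29, Fay, 12, Gamma, 34), (Gus, 29, Fay, 15, Gamma, 34), (Gus, 29, Fay, 17, Gamma, 34), (Gus, 29, Fay, 30, Gamma, 34), (Gus, 29, Fay, 34, Gamma, 34), (Gus, 29, Fay, 37, Gamma, 34), (Gus, 37, Sam, 1, Gamma, 34), (Gus, 37, Sam, 12, Gamma, 34), (Gus, 37, Sam, 15, Gamma, 34), (Gus, 37, Sam, 17, Gamma, 34), (Gus, 37, Sam, 30, Gamma, 34), (Gus, 37, Sam, 34, Gamma, 34), (Gus, 37, Sam, 37, Gamma, 34)}
π_{aname, mid} gives {(Gus, 1), (Gus, 12), (Gus, 15), (Gus, 17), (Gus, 30), (Gus, 34), (Gus, 37)} (14 duplicate(s) eliminated).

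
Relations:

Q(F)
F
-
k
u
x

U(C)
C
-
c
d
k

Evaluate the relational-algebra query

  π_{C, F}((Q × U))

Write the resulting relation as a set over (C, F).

Q × U: Cartesian product, 3·3 = 9 tuples over (F, C).
Keep only column(s) C, F: {(c, k), (c, u), (c, x), (d, k), (d, u), (d, x), (k, k), (k, u), (k, x)}

{(c, k), (c, u), (c, x), (d, k), (d, u), (d, x), (k, k), (k, u), (k, x)}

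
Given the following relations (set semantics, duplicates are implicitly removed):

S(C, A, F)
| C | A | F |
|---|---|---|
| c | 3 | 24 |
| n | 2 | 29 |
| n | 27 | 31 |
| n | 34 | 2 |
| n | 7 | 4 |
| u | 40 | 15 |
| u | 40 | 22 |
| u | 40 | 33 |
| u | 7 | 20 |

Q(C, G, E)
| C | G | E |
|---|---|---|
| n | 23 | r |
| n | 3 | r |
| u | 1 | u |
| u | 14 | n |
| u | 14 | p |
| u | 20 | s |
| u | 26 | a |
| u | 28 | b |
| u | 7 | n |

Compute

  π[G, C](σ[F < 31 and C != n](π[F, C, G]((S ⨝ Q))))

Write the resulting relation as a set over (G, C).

{(1, u), (14, u), (20, u), (26, u), (28, u), (7, u)}

Natural join on C: {(n, 2, 29, 23, r), (n, 2, 29, 3, r), (n, 27, 31, 23, r), (n, 27, 31, 3, r), (n, 34, 2, 23, r), (n, 34, 2, 3, r), (n, 7, 4, 23, r), (n, 7, 4, 3, r), (u, 40, 15, 1, u), (u, 40, 15, 14, n), (u, 40, 15, 14, p), (u, 40, 15, 20, s), (u, 40, 15, 26, a), (u, 40, 15, 28, b), (u, 40, 15, 7, n), (u, 40, 22, 1, u), (u, 40, 22, 14, n), (u, 40, 22, 14, p), (u, 40, 22, 20, s), (u, 40, 22, 26, a), (u, 40, 22, 28, b), (u, 40, 22, 7, n), (u, 40, 33, 1, u), (u, 40, 33, 14, n), (u, 40, 33, 14, p), (u, 40, 33, 20, s), (u, 40, 33, 26, a), (u, 40, 33, 28, b), (u, 40, 33, 7, n), (u, 7, 20, 1, u), (u, 7, 20, 14, n), (u, 7, 20, 14, p), (u, 7, 20, 20, s), (u, 7, 20, 26, a), (u, 7, 20, 28, b), (u, 7, 20, 7, n)}
Projecting to F, C, G (4 duplicate(s) eliminated): {(15, u, 1), (15, u, 14), (15, u, 20), (15, u, 26), (15, u, 28), (15, u, 7), (2, n, 23), (2, n, 3), (20, u, 1), (20, u, 14), (20, u, 20), (20, u, 26), (20, u, 28), (20, u, 7), (22, u, 1), (22, u, 14), (22, u, 20), (22, u, 26), (22, u, 28), (22, u, 7), (29, n, 23), (29, n, 3), (31, n, 23), (31, n, 3), (33, u, 1), (33, u, 14), (33, u, 20), (33, u, 26), (33, u, 28), (33, u, 7), (4, n, 23), (4, n, 3)}
Selection F < 31 and C != n: {(15, u, 1), (15, u, 14), (15, u, 20), (15, u, 26), (15, u, 28), (15, u, 7), (20, u, 1), (20, u, 14), (20, u, 20), (20, u, 26), (20, u, 28), (20, u, 7), (22, u, 1), (22, u, 14), (22, u, 20), (22, u, 26), (22, u, 28), (22, u, 7)}
Projecting to G, C (12 duplicate(s) eliminated): {(1, u), (14, u), (20, u), (26, u), (28, u), (7, u)}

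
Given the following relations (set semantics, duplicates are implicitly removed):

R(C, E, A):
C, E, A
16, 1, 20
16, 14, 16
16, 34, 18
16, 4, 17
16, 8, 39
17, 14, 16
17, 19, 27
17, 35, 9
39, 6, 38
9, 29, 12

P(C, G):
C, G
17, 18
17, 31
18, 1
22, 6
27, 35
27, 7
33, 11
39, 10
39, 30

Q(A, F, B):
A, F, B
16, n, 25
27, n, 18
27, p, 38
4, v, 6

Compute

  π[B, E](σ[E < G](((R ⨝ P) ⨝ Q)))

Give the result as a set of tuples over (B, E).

Joining R and P on C yields {(17, 14, 16, 18), (17, 14, 16, 31), (17, 19, 27, 18), (17, 19, 27, 31), (17, 35, 9, 18), (17, 35, 9, 31), (39, 6, 38, 10), (39, 6, 38, 30)}.
Joining (R ⨝ P) and Q on A yields {(17, 14, 16, 18, n, 25), (17, 14, 16, 31, n, 25), (17, 19, 27, 18, n, 18), (17, 19, 27, 18, p, 38), (17, 19, 27, 31, n, 18), (17, 19, 27, 31, p, 38)}.
Apply σ_{E < G}; surviving tuples: {(17, 14, 16, 18, n, 25), (17, 14, 16, 31, n, 25), (17, 19, 27, 31, n, 18), (17, 19, 27, 31, p, 38)}
π_{B, E} gives {(18, 19), (25, 14), (38, 19)} (1 duplicate(s) eliminated).

{(18, 19), (25, 14), (38, 19)}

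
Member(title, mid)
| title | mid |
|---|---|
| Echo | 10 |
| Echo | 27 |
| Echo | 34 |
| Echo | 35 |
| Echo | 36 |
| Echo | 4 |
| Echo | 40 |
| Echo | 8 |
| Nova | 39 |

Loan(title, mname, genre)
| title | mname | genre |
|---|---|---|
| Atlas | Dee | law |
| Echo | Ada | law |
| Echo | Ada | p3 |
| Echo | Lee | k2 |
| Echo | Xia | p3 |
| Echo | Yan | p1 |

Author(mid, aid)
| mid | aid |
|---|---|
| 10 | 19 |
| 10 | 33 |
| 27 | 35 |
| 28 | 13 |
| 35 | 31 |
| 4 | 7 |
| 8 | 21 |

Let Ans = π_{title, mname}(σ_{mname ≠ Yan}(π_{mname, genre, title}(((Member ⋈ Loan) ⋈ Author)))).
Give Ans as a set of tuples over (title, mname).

{(Echo, Ada), (Echo, Lee), (Echo, Xia)}

Joining Member and Loan on title yields {(Echo, 10, Ada, law), (Echo, 10, Ada, p3), (Echo, 10, Lee, k2), (Echo, 10, Xia, p3), (Echo, 10, Yan, p1), (Echo, 27, Ada, law), (Echo, 27, Ada, p3), (Echo, 27, Lee, k2), (Echo, 27, Xia, p3), (Echo, 27, Yan, p1), (Echo, 34, Ada, law), (Echo, 34, Ada, p3), (Echo, 34, Lee, k2), (Echo, 34, Xia, p3), (Echo, 34, Yan, p1), (Echo, 35, Ada, law), (Echo, 35, Ada, p3), (Echo, 35, Lee, k2), (Echo, 35, Xia, p3), (Echo, 35, Yan, p1), (Echo, 36, Ada, law), (Echo, 36, Ada, p3), (Echo, 36, Lee, k2), (Echo, 36, Xia, p3), (Echo, 36, Yan, p1), (Echo, 4, Ada, law), (Echo, 4, Ada, p3), (Echo, 4, Lee, k2), (Echo, 4, Xia, p3), (Echo, 4, Yan, p1), (Echo, 40, Ada, law), (Echo, 40, Ada, p3), (Echo, 40, Lee, k2), (Echo, 40, Xia, p3), (Echo, 40, Yan, p1), (Echo, 8, Ada, law), (Echo, 8, Ada, p3), (Echo, 8, Lee, k2), (Echo, 8, Xia, p3), (Echo, 8, Yan, p1)}.
Joining (Member ⋈ Loan) and Author on mid yields {(Echo, 10, Ada, law, 19), (Echo, 10, Ada, law, 33), (Echo, 10, Ada, p3, 19), (Echo, 10, Ada, p3, 33), (Echo, 10, Lee, k2, 19), (Echo, 10, Lee, k2, 33), (Echo, 10, Xia, p3, 19), (Echo, 10, Xia, p3, 33), (Echo, 10, Yan, p1, 19), (Echo, 10, Yan, p1, 33), (Echo, 27, Ada, law, 35), (Echo, 27, Ada, p3, 35), (Echo, 27, Lee, k2, 35), (Echo, 27, Xia, p3, 35), (Echo, 27, Yan, p1, 35), (Echo, 35, Ada, law, 31), (Echo, 35, Ada, p3, 31), (Echo, 35, Lee, k2, 31), (Echo, 35, Xia, p3, 31), (Echo, 35, Yan, p1, 31), (Echo, 4, Ada, law, 7), (Echo, 4, Ada, p3, 7), (Echo, 4, Lee, k2, 7), (Echo, 4, Xia, p3, 7), (Echo, 4, Yan, p1, 7), (Echo, 8, Ada, law, 21), (Echo, 8, Ada, p3, 21), (Echo, 8, Lee, k2, 21), (Echo, 8, Xia, p3, 21), (Echo, 8, Yan, p1, 21)}.
Projecting to mname, genre, title (25 duplicate(s) eliminated): {(Ada, law, Echo), (Ada, p3, Echo), (Lee, k2, Echo), (Xia, p3, Echo), (Yan, p1, Echo)}
Selection mname ≠ Yan: {(Ada, law, Echo), (Ada, p3, Echo), (Lee, k2, Echo), (Xia, p3, Echo)}
Projecting to title, mname (1 duplicate(s) eliminated): {(Echo, Ada), (Echo, Lee), (Echo, Xia)}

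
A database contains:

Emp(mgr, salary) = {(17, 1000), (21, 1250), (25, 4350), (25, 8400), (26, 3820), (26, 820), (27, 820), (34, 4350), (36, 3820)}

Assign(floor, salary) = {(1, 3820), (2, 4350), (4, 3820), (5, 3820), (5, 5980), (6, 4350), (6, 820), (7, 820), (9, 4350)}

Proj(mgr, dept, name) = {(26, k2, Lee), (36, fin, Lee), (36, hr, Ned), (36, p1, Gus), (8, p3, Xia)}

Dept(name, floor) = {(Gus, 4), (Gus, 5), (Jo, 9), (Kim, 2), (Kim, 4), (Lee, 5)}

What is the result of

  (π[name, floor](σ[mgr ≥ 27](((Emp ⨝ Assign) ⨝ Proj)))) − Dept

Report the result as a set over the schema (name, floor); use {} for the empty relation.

{(Gus, 1), (Lee, 1), (Lee, 4), (Ned, 1), (Ned, 4), (Ned, 5)}

Natural join on salary: {(25, 4350, 2), (25, 4350, 6), (25, 4350, 9), (26, 3820, 1), (26, 3820, 4), (26, 3820, 5), (26, 820, 6), (26, 820, 7), (27, 820, 6), (27, 820, 7), (34, 4350, 2), (34, 4350, 6), (34, 4350, 9), (36, 3820, 1), (36, 3820, 4), (36, 3820, 5)}
Natural join on mgr: {(26, 3820, 1, k2, Lee), (26, 3820, 4, k2, Lee), (26, 3820, 5, k2, Lee), (26, 820, 6, k2, Lee), (26, 820, 7, k2, Lee), (36, 3820, 1, fin, Lee), (36, 3820, 1, hr, Ned), (36, 3820, 1, p1, Gus), (36, 3820, 4, fin, Lee), (36, 3820, 4, hr, Ned), (36, 3820, 4, p1, Gus), (36, 3820, 5, fin, Lee), (36, 3820, 5, hr, Ned), (36, 3820, 5, p1, Gus)}
Apply σ_{mgr ≥ 27}; surviving tuples: {(36, 3820, 1, fin, Lee), (36, 3820, 1, hr, Ned), (36, 3820, 1, p1, Gus), (36, 3820, 4, fin, Lee), (36, 3820, 4, hr, Ned), (36, 3820, 4, p1, Gus), (36, 3820, 5, fin, Lee), (36, 3820, 5, hr, Ned), (36, 3820, 5, p1, Gus)}
π[name, floor]: project onto (name, floor) → {(Gus, 1), (Gus, 4), (Gus, 5), (Lee, 1), (Lee, 4), (Lee, 5), (Ned, 1), (Ned, 4), (Ned, 5)}
Difference: {(Gus, 1), (Gus, 4), (Gus, 5), (Lee, 1), (Lee, 4), (Lee, 5), (Ned, 1), (Ned, 4), (Ned, 5)} with {(Gus, 4), (Gus, 5), (Jo, 9), (Kim, 2), (Kim, 4), (Lee, 5)} → {(Gus, 1), (Lee, 1), (Lee, 4), (Ned, 1), (Ned, 4), (Ned, 5)}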